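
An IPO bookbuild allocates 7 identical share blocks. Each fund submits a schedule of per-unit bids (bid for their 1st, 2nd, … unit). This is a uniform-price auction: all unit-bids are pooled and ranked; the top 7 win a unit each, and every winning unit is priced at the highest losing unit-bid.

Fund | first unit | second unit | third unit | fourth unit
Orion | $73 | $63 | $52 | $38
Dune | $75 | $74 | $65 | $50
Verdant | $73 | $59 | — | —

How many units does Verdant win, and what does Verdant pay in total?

Pooled unit-bids ranked (top 7): 75 (Dune-1), 74 (Dune-2), 73 (Orion-1), 73 (Verdant-1), 65 (Dune-3), 63 (Orion-2), 59 (Verdant-2)
Highest rejected unit-bid = $52.
Verdant wins 2 unit(s) at $52 each.

Verdant: 2 units, pays $104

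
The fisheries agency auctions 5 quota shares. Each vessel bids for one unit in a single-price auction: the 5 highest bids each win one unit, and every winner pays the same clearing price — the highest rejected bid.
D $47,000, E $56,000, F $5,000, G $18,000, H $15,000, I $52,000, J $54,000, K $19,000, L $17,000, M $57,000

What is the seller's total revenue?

Total revenue: $95,000

Sorting: 57,000 (M), 56,000 (E), 54,000 (J), 52,000 (I), 47,000 (D), 19,000 (K), 18,000 (G), …
Winners (5 units): M, E, J, I, D.
Clearing price = highest rejected bid = $19,000.
Total revenue = 5 × $19,000 = $95,000.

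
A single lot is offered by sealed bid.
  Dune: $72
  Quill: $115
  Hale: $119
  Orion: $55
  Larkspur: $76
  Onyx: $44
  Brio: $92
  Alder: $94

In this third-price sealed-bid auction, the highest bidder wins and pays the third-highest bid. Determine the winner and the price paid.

Hale pays $94

Bids in order: 119 (Hale) > 115 (Quill) > 94 (Alder) > 92 (Brio) > 76 (Larkspur) > 72 (Dune) > …
Hale wins; payment is bid #3 in the ranking = $94.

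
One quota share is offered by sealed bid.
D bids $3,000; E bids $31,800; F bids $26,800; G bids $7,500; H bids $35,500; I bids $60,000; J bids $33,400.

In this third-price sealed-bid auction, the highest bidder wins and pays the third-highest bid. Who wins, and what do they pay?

I pays $33,400

Third-price sealed-bid auction: the highest bidder wins and pays the third-highest bid.
Bids in order: 60,000 (I) > 35,500 (H) > 33,400 (J) > 31,800 (E) > 26,800 (F) > 7,500 (G) > …
I wins; payment is bid #3 in the ranking = $33,400.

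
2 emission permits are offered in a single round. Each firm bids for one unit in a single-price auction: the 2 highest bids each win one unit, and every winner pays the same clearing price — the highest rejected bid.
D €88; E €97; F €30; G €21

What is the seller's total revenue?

Sorting: 97 (E), 88 (D), 30 (F), 21 (G)
Winners (2 units): E, D.
Clearing price = highest rejected bid = €30.
Total revenue = 2 × €30 = €60.

Total revenue: €60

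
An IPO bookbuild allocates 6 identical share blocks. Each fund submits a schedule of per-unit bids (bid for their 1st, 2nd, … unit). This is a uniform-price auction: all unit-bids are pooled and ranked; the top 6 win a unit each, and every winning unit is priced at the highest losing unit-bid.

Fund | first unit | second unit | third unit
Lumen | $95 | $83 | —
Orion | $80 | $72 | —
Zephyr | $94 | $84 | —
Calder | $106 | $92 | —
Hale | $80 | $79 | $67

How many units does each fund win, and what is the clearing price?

Merging the schedules and taking the best 6: 106 (Calder-1), 95 (Lumen-1), 94 (Zephyr-1), 92 (Calder-2), 84 (Zephyr-2), 83 (Lumen-2)
Highest rejected unit-bid = $80.
Allocation: Calder 2, Lumen 2, Zephyr 2.

Calder 2, Lumen 2, Zephyr 2; clearing price $80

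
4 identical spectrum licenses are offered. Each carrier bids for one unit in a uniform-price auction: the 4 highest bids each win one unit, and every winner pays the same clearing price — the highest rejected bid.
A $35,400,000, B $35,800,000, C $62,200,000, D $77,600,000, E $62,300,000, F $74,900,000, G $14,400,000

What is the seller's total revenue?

Sorting: 77,600,000 (D), 74,900,000 (F), 62,300,000 (E), 62,200,000 (C), 35,800,000 (B), 35,400,000 (A), …
The 4 highest are D, F, E, C.
Clearing price = highest rejected bid = $35,800,000.
Total revenue = 4 × $35,800,000 = $143,200,000.

Total revenue: $143,200,000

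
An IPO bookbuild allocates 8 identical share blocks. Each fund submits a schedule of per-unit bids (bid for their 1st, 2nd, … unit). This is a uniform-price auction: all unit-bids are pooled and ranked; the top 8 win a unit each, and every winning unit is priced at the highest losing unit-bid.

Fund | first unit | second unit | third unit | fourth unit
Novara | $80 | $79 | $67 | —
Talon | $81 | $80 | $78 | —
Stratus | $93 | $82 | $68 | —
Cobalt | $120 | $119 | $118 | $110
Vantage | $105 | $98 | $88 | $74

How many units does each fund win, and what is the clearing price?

Cobalt 4, Stratus 1, Vantage 3; clearing price $82

All unit-bids, highest first — top 8: 120 (Cobalt-1), 119 (Cobalt-2), 118 (Cobalt-3), 110 (Cobalt-4), 105 (Vantage-1), 98 (Vantage-2), 93 (Stratus-1), 88 (Vantage-3)
Highest rejected unit-bid = $82.
Allocation: Cobalt 4, Stratus 1, Vantage 3.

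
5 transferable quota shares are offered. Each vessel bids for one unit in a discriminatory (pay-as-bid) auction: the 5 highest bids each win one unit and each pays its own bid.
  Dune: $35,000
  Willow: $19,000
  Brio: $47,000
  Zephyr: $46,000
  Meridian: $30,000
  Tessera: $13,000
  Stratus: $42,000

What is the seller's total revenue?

Total revenue: $200,000

Bids ranked high→low: 47,000 (Brio), 46,000 (Zephyr), 42,000 (Stratus), 35,000 (Dune), 30,000 (Meridian), 19,000 (Willow), 13,000 (Tessera)
The 5 highest are Brio, Zephyr, Stratus, Dune, Meridian.
Total revenue = 47,000 + 46,000 + 42,000 + 35,000 + 30,000 = $200,000.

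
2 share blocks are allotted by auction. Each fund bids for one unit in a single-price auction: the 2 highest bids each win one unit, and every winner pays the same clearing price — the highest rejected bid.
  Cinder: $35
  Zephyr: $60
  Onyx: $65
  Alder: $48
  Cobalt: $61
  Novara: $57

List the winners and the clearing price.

Ordering the bids: 65 (Onyx), 61 (Cobalt), 60 (Zephyr), 57 (Novara), …
The 2 highest are Onyx, Cobalt.
Highest unsuccessful bid: $60 → clearing price.

Onyx, Cobalt; each pays $60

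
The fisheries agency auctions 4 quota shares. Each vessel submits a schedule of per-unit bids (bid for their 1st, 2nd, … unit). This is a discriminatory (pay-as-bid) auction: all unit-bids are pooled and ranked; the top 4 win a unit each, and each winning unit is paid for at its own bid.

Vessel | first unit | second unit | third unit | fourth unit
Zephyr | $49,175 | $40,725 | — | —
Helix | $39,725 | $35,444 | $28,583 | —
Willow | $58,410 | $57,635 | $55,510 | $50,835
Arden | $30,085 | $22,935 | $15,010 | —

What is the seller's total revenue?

Total revenue: $222,390

Merging the schedules and taking the best 4: 58,410 (Willow-1), 57,635 (Willow-2), 55,510 (Willow-3), 50,835 (Willow-4)
Next rejected bid: $49,175 (not a price — pay-as-bid).
Each winning unit pays its own bid.
Revenue = 58,410 + 57,635 + 55,510 + 50,835 = $222,390.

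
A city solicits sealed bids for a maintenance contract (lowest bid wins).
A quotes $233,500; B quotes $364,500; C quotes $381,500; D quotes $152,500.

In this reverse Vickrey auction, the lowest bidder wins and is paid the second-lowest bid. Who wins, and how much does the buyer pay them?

D is paid $233,500

Sorting bids: 152,500 (D) < 233,500 (A) < 364,500 (B) < 381,500 (C)
D is lowest; is paid the second-lowest bid, $233,500.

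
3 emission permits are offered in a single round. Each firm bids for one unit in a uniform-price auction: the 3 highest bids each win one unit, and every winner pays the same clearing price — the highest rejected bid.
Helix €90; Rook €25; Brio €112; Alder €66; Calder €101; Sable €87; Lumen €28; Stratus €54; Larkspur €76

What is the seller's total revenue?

Bids ranked high→low: 112 (Brio), 101 (Calder), 90 (Helix), 87 (Sable), 76 (Larkspur), …
Winners (3 units): Brio, Calder, Helix.
Highest unsuccessful bid: €87 → clearing price.
Total revenue = 3 × €87 = €261.

Total revenue: €261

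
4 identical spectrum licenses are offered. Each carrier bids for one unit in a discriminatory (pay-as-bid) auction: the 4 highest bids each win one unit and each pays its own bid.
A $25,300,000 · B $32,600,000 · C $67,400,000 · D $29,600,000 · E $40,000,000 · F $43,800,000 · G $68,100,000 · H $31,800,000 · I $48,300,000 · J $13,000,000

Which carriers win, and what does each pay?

G $68,100,000, C $67,400,000, I $48,300,000, F $43,800,000

Ordering the bids: 68,100,000 (G), 67,400,000 (C), 48,300,000 (I), 43,800,000 (F), 40,000,000 (E), 32,600,000 (B), …
Winners (4 units): G, C, I, F.
Each winner pays its own bid: G $68,100,000, C $67,400,000, I $48,300,000, F $43,800,000.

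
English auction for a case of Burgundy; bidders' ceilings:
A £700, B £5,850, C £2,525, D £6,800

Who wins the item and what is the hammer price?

Limits ranked: 6,800 (D) > 5,850 (B) > 2,525 (C) > 700 (A)
Bidding ends when B exits at £5,850; D takes it.

D wins at £5,850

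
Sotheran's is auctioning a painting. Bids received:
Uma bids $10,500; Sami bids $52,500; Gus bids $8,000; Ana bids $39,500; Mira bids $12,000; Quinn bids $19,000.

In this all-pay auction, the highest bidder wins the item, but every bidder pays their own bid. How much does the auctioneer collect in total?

Total revenue: $141,500

Bids in order: 52,500 (Sami) > 39,500 (Ana) > 19,000 (Quinn) > 12,000 (Mira) > 10,500 (Uma) > 8,000 (Gus)
Every bidder forfeits their bid regardless of winning.
Revenue = 10,500 + 52,500 + 8,000 + 39,500 + 12,000 + 19,000 = $141,500.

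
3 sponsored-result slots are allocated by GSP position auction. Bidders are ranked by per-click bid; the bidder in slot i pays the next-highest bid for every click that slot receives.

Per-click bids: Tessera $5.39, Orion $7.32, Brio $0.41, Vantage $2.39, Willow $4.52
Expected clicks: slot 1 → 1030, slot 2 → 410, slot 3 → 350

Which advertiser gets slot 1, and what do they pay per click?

Orion; $5.39 per click

Per-click bids in order: $7.32 (Orion) > $5.39 (Tessera) > $4.52 (Willow) > $2.39 (Vantage) > …
Slot 1 goes to the first-ranked bidder, Orion, who pays the next bid down: $5.39/click.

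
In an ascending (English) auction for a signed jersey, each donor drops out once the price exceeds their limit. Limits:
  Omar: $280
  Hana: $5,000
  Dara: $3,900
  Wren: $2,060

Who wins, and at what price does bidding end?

Hana wins at $3,900

Sorting limits: 5,000 (Hana) > 3,900 (Dara) > 2,060 (Wren) > 280 (Omar)
Dara is the last rival to drop out, at $3,900; Hana remains and wins at that price.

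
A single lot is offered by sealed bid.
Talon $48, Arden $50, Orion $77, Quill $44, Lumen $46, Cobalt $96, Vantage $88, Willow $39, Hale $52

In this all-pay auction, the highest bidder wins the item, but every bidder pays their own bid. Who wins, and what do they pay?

Cobalt pays $96

All-pay auction: the highest bidder wins the item, but every bidder pays their own bid.
Bids in order: 96 (Cobalt) > 88 (Vantage) > 77 (Orion) > 52 (Hale) > 50 (Arden) > 48 (Talon) > …
Cobalt wins with the top bid; all bids are sunk regardless.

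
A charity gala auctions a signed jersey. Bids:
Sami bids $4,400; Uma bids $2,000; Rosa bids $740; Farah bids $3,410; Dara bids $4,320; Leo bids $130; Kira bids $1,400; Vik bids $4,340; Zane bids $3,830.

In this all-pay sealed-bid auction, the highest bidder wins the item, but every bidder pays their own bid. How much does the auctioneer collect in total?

Rule: the highest bidder wins the item, but every bidder pays their own bid.
Sorting bids: 4,400 (Sami) > 4,340 (Vik) > 4,320 (Dara) > 3,830 (Zane) > 3,410 (Farah) > 2,000 (Uma) > …
Every bidder forfeits their bid regardless of winning.
Revenue = 4,400 + 2,000 + 740 + 3,410 + 4,320 + 130 + 1,400 + 4,340 + 3,830 = $24,570.

Total revenue: $24,570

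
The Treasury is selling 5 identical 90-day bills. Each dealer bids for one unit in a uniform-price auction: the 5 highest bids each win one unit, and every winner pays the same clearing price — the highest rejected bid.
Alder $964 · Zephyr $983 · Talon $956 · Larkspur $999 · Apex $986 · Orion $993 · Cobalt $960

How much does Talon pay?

Sorting: 999 (Larkspur), 993 (Orion), 986 (Apex), 983 (Zephyr), 964 (Alder), 960 (Cobalt), 956 (Talon)
The 5 highest are Larkspur, Orion, Apex, Zephyr, Alder.
Highest unsuccessful bid: $960 → clearing price.
Talon does not win → pays $0.

Talon pays $0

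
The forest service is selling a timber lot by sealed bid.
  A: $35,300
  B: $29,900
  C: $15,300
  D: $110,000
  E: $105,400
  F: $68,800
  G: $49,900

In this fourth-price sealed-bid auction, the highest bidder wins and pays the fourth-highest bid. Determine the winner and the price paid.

Sorting bids: 110,000 (D) > 105,400 (E) > 68,800 (F) > 49,900 (G) > 35,300 (A) > 29,900 (B) > …
D is highest; pays the fourth-highest bid, $49,900.

D pays $49,900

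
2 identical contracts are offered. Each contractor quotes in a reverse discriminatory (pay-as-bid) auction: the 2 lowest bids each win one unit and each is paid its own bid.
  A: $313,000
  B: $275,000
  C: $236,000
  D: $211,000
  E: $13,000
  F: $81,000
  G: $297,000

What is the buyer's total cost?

Sorting: 13,000 (E), 81,000 (F), 211,000 (D), 236,000 (C), …
Winners (2 units): E, F.
Total cost = 13,000 + 81,000 = $94,000.

Total cost: $94,000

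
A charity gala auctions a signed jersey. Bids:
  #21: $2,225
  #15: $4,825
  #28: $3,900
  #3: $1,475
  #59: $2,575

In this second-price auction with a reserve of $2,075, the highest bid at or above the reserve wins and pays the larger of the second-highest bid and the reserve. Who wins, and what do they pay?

#15 pays $3,900

Bids ranked: 4,825 (#15) > 3,900 (#28) > 2,575 (#59) > 2,225 (#21) > 1,475 (#3)
Highest eligible bid: #15 at $4,825.
max(second-highest $3,900, reserve $2,075) = $3,900; the reserve does not bind.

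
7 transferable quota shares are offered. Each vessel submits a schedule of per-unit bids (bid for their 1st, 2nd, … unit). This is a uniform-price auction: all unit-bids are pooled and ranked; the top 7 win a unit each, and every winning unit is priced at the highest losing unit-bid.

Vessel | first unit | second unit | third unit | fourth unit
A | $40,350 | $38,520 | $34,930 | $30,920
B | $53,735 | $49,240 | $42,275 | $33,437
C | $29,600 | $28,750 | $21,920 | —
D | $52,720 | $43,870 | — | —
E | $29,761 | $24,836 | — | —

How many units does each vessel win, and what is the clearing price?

A 2, B 3, D 2; clearing price $34,930

All unit-bids, highest first — top 7: 53,735 (B-1), 52,720 (D-1), 49,240 (B-2), 43,870 (D-2), 42,275 (B-3), 40,350 (A-1), 38,520 (A-2)
Highest rejected unit-bid = $34,930.
Allocation: A 2, B 3, D 2.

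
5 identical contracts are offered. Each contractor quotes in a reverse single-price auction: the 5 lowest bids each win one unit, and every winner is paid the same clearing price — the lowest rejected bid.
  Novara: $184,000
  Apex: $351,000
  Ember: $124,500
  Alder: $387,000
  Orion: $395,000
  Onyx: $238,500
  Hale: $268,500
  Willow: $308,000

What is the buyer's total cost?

Total cost: $1,755,000

Ordering the bids: 124,500 (Ember), 184,000 (Novara), 238,500 (Onyx), 268,500 (Hale), 308,000 (Willow), 351,000 (Apex), 387,000 (Alder), …
Lowest 5: Ember, Novara, Onyx, Hale, Willow.
Lowest unsuccessful bid: $351,000 → clearing price.
Total cost = 5 × $351,000 = $1,755,000.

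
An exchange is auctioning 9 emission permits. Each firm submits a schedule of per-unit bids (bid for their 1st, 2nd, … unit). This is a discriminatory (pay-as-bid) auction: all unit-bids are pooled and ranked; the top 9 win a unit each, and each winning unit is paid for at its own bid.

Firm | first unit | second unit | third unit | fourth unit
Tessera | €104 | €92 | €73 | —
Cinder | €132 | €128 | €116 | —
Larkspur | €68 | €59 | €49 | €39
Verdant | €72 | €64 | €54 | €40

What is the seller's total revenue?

Total revenue: €849

Pooled unit-bids ranked (top 9): 132 (Cinder-1), 128 (Cinder-2), 116 (Cinder-3), 104 (Tessera-1), 92 (Tessera-2), 73 (Tessera-3), 72 (Verdant-1), 68 (Larkspur-1), 64 (Verdant-2)
Next rejected bid: €59 (not a price — pay-as-bid).
Each winning unit pays its own bid.
Revenue = 132 + 128 + 116 + 104 + 92 + 73 + 72 + 68 + 64 = €849.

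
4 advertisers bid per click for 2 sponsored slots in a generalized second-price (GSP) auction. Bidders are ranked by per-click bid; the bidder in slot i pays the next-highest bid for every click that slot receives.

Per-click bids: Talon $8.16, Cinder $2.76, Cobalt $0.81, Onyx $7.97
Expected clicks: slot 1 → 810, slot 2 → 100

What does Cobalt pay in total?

Sorting advertisers: $8.16 (Talon) > $7.97 (Onyx) > $2.76 (Cinder) > …
Cobalt ranks below slot 2 → no slot, pays nothing.

Cobalt pays $0.00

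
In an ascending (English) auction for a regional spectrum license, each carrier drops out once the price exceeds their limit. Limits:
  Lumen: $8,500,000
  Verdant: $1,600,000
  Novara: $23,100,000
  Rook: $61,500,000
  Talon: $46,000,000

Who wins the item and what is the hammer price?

Sorting limits: 61,500,000 (Rook) > 46,000,000 (Talon) > 23,100,000 (Novara) > 8,500,000 (Lumen) > 1,600,000 (Verdant)
Bidding ends when Talon exits at $46,000,000; Rook takes it.

Rook wins at $46,000,000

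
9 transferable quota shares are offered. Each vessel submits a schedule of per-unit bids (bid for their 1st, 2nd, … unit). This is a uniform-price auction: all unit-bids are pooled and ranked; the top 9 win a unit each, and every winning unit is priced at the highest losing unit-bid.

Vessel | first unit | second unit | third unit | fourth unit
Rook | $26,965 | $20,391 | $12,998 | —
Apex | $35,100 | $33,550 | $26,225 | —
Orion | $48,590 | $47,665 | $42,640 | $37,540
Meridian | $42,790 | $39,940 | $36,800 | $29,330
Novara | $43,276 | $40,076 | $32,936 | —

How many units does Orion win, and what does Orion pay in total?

Orion: 4 units, pays $140,400

Pooled unit-bids ranked (top 9): 48,590 (Orion-1), 47,665 (Orion-2), 43,276 (Novara-1), 42,790 (Meridian-1), 42,640 (Orion-3), 40,076 (Novara-2), 39,940 (Meridian-2), 37,540 (Orion-4), 36,800 (Meridian-3)
First bid not allocated: $35,100.
Orion wins 4 unit(s) at $35,100 each.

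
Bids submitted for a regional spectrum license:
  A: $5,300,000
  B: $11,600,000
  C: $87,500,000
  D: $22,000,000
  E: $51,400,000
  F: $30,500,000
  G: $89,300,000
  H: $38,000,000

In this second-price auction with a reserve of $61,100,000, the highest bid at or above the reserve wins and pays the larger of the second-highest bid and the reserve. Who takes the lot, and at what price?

G pays $87,500,000

Rule: the highest bid at or above the reserve wins and pays the larger of the second-highest bid and the reserve.
Sorting bids: 89,300,000 (G) > 87,500,000 (C) > 51,400,000 (E) > 38,000,000 (H) > 30,500,000 (F) > 22,000,000 (D) > …
G has the top bid at or above the reserve ($89,300,000).
Second-highest bid $87,500,000 exceeds the reserve $61,100,000 → payment $87,500,000.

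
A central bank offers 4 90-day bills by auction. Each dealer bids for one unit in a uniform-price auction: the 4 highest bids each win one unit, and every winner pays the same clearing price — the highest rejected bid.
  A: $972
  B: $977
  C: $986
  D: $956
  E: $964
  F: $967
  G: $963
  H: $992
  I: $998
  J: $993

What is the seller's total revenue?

Ordering the bids: 998 (I), 993 (J), 992 (H), 986 (C), 977 (B), 972 (A), …
Winners (4 units): I, J, H, C.
Clearing price = highest rejected bid = $977.
Total revenue = 4 × $977 = $3,908.

Total revenue: $3,908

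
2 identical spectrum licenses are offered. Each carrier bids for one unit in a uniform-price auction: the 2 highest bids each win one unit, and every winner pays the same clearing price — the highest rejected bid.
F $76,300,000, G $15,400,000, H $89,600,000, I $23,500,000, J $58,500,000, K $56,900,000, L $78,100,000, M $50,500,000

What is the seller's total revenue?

Total revenue: $152,600,000

Sorting: 89,600,000 (H), 78,100,000 (L), 76,300,000 (F), 58,500,000 (J), …
The 2 highest are H, L.
First losing bid is F's $76,300,000, which sets the uniform price.
Total revenue = 2 × $76,300,000 = $152,600,000.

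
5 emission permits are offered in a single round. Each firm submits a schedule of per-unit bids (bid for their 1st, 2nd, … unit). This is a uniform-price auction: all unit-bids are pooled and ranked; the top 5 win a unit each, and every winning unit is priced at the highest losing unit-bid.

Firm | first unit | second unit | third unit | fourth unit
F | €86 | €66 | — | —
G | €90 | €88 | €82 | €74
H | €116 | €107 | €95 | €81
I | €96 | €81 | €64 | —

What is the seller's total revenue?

All unit-bids, highest first — top 5: 116 (H-1), 107 (H-2), 96 (I-1), 95 (H-3), 90 (G-1)
First bid not allocated: €88.
Allocation: G 1, H 3, I 1. Every unit priced at €88.
Revenue = 5 × 88 = €440.

Total revenue: €440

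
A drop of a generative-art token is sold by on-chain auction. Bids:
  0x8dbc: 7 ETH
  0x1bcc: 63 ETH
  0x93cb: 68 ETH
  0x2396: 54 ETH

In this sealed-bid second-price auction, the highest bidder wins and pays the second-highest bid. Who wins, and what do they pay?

Bids in order: 68 (0x93cb) > 63 (0x1bcc) > 54 (0x2396) > 7 (0x8dbc)
0x93cb is highest; pays the second-highest bid, 63 ETH.

0x93cb pays 63 ETH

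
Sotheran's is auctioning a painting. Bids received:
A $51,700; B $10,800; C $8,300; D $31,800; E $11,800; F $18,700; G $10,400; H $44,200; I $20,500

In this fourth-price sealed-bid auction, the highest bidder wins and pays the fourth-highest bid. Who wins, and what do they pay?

Fourth-price sealed-bid auction: the highest bidder wins and pays the fourth-highest bid.
Bids ranked: 51,700 (A) > 44,200 (H) > 31,800 (D) > 20,500 (I) > 18,700 (F) > 11,800 (E) > …
A is highest; pays the fourth-highest bid, $20,500.

A pays $20,500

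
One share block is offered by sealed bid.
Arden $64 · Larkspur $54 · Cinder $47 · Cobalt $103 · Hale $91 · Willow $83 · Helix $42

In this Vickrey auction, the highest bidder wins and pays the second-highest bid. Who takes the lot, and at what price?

Bids ranked: 103 (Cobalt) > 91 (Hale) > 83 (Willow) > 64 (Arden) > 54 (Larkspur) > 47 (Cinder) > …
Cobalt is highest; pays the second-highest bid, $91.

Cobalt pays $91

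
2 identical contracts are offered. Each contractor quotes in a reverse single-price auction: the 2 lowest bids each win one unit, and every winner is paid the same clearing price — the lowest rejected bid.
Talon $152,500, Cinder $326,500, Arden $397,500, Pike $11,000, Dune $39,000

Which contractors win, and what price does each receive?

Ordering the bids: 11,000 (Pike), 39,000 (Dune), 152,500 (Talon), 326,500 (Cinder), …
Lowest 2: Pike, Dune.
Lowest unsuccessful bid: $152,500 → clearing price.

Pike, Dune; each is paid $152,500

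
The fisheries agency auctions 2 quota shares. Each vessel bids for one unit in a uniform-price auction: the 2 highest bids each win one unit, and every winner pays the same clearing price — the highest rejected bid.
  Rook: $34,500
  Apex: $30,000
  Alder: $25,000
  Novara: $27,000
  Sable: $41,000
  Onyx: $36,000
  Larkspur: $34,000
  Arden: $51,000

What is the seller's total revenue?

Bids ranked high→low: 51,000 (Arden), 41,000 (Sable), 36,000 (Onyx), 34,500 (Rook), …
Top 2: Arden, Sable.
Clearing price = highest rejected bid = $36,000.
Total revenue = 2 × $36,000 = $72,000.

Total revenue: $72,000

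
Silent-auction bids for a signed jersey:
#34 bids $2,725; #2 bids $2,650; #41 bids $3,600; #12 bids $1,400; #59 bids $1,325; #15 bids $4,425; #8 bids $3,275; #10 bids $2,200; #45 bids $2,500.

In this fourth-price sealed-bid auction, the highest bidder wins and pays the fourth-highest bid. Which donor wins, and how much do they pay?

Bids in order: 4,425 (#15) > 3,600 (#41) > 3,275 (#8) > 2,725 (#34) > 2,650 (#2) > 2,500 (#45) > …
#15 is highest; pays the fourth-highest bid, $2,725.

#15 pays $2,725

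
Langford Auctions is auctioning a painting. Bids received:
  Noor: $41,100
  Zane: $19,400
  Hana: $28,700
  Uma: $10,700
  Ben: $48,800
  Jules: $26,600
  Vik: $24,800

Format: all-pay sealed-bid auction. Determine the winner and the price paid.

All-pay sealed-bid auction: the highest bidder wins the item, but every bidder pays their own bid.
Bids in order: 48,800 (Ben) > 41,100 (Noor) > 28,700 (Hana) > 26,600 (Jules) > 24,800 (Vik) > 19,400 (Zane) > …
Ben wins with the top bid; all bids are sunk regardless.

Ben pays $48,800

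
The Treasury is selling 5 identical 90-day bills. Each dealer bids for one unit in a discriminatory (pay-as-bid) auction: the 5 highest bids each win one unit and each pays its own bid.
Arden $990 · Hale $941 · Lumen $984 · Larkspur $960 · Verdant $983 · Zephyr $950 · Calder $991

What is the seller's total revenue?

Bids ranked high→low: 991 (Calder), 990 (Arden), 984 (Lumen), 983 (Verdant), 960 (Larkspur), 950 (Zephyr), 941 (Hale)
The 5 highest are Calder, Arden, Lumen, Verdant, Larkspur.
Total revenue = 991 + 990 + 984 + 983 + 960 = $4,908.

Total revenue: $4,908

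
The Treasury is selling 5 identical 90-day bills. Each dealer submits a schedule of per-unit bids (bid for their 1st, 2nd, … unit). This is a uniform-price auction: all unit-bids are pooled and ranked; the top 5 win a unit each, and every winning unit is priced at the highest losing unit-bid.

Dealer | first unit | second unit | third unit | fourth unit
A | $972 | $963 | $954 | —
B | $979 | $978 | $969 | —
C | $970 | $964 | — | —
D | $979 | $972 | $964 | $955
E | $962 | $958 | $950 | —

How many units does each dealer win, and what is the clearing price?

A 1, B 2, D 2; clearing price $970

Merging the schedules and taking the best 5: 979 (B-1), 979 (D-1), 978 (B-2), 972 (A-1), 972 (D-2)
First bid not allocated: $970.
Allocation: A 1, B 2, D 2.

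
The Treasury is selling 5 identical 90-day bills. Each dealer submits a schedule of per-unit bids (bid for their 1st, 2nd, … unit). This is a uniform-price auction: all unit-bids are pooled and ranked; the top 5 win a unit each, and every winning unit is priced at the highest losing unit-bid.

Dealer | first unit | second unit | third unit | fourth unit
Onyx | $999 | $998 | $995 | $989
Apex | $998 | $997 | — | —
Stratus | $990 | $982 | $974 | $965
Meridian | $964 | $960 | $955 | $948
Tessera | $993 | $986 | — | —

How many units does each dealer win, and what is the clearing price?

Apex 2, Onyx 3; clearing price $993

Pooled unit-bids ranked (top 5): 999 (Onyx-1), 998 (Onyx-2), 998 (Apex-1), 997 (Apex-2), 995 (Onyx-3)
The (k+1)-th unit-bid is $993.
Allocation: Apex 2, Onyx 3.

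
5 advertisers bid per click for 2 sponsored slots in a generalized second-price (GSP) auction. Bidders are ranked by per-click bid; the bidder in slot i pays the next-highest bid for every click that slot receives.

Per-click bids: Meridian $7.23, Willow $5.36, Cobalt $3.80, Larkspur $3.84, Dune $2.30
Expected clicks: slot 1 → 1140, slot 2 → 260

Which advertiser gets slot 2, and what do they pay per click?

Ranked by bid: $7.23 (Meridian) > $5.36 (Willow) > $3.84 (Larkspur) > …
Slot 2 goes to the second-ranked bidder, Willow, who pays the next bid down: $3.84/click.

Willow; $3.84 per click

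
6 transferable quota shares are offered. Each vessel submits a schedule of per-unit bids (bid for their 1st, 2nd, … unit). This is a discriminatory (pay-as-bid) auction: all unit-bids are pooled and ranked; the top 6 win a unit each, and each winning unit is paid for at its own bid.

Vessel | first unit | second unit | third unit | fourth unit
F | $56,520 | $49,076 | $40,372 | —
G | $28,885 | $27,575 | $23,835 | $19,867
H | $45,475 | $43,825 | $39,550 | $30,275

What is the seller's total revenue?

Total revenue: $274,818

Merging the schedules and taking the best 6: 56,520 (F-1), 49,076 (F-2), 45,475 (H-1), 43,825 (H-2), 40,372 (F-3), 39,550 (H-3)
Next rejected bid: $30,275 (not a price — pay-as-bid).
Each winning unit pays its own bid.
Revenue = 56,520 + 49,076 + 45,475 + 43,825 + 40,372 + 39,550 = $274,818.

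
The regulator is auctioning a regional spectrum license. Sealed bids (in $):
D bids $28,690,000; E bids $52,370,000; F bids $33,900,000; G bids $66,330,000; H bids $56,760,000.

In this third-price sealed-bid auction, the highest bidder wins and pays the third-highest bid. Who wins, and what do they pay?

G pays $52,370,000

Sorting bids: 66,330,000 (G) > 56,760,000 (H) > 52,370,000 (E) > 33,900,000 (F) > 28,690,000 (D)
G wins; payment is bid #3 in the ranking = $52,370,000.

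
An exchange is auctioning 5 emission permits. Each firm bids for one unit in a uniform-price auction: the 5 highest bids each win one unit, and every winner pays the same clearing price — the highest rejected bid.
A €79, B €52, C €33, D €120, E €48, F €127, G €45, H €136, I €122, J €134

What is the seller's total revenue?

Total revenue: €395

Sorting: 136 (H), 134 (J), 127 (F), 122 (I), 120 (D), 79 (A), 52 (B), …
Top 5: H, J, F, I, D.
Clearing price = highest rejected bid = €79.
Total revenue = 5 × €79 = €395.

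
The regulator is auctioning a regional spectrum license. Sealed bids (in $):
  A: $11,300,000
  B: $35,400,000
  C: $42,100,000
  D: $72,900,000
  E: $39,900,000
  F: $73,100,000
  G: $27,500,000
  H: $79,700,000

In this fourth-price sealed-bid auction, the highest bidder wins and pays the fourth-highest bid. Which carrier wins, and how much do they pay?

Rule: the highest bidder wins and pays the fourth-highest bid.
Bids ranked: 79,700,000 (H) > 73,100,000 (F) > 72,900,000 (D) > 42,100,000 (C) > 39,900,000 (E) > 35,400,000 (B) > …
H is highest; pays the fourth-highest bid, $42,100,000.

H pays $42,100,000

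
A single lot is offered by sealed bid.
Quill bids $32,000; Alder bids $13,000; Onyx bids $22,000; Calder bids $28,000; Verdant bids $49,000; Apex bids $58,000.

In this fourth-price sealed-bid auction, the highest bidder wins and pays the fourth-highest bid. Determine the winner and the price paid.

Apex pays $28,000

Fourth-price sealed-bid auction: the highest bidder wins and pays the fourth-highest bid.
Bids in order: 58,000 (Apex) > 49,000 (Verdant) > 32,000 (Quill) > 28,000 (Calder) > 22,000 (Onyx) > 13,000 (Alder)
Apex wins; payment is bid #4 in the ranking = $28,000.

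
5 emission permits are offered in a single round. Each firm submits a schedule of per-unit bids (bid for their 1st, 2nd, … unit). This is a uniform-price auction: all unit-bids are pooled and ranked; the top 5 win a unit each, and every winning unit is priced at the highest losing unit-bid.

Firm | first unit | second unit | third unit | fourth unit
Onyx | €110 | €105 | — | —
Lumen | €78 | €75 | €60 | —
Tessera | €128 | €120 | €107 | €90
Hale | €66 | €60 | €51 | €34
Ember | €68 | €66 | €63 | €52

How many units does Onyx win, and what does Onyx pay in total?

Pooled unit-bids ranked (top 5): 128 (Tessera-1), 120 (Tessera-2), 110 (Onyx-1), 107 (Tessera-3), 105 (Onyx-2)
The (k+1)-th unit-bid is €90.
Onyx wins 2 unit(s) at €90 each.

Onyx: 2 units, pays €180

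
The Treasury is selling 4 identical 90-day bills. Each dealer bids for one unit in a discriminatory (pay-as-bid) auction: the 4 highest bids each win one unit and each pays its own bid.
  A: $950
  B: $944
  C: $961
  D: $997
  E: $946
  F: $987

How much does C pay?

Ordering the bids: 997 (D), 987 (F), 961 (C), 950 (A), 946 (E), 944 (B)
Winners (4 units): D, F, C, A.
C wins → own bid $961.

C pays $961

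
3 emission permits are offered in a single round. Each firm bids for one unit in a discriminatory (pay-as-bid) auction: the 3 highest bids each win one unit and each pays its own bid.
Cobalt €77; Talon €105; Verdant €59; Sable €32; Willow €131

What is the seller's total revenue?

Total revenue: €313

Sorting: 131 (Willow), 105 (Talon), 77 (Cobalt), 59 (Verdant), 32 (Sable)
Winners (3 units): Willow, Talon, Cobalt.
Total revenue = 131 + 105 + 77 = €313.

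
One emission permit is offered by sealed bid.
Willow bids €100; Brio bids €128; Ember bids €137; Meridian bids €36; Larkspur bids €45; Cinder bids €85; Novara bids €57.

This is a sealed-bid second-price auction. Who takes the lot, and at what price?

Ember pays €128

Sealed-bid second-price auction: the highest bidder wins and pays the second-highest bid.
Bids in order: 137 (Ember) > 128 (Brio) > 100 (Willow) > 85 (Cinder) > 57 (Novara) > 45 (Larkspur) > …
Ember is highest; pays the second-highest bid, €128.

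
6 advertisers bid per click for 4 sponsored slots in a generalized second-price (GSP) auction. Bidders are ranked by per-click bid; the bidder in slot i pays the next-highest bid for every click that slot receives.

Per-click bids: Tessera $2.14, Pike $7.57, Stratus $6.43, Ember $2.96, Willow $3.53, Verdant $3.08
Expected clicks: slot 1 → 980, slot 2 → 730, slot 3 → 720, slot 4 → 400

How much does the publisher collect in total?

Per-click bids in order: $7.57 (Pike) > $6.43 (Stratus) > $3.53 (Willow) > $3.08 (Verdant) > $2.96 (Ember) > …
Slot 1: Pike pays $6.43 × 980 = $6301.40
Slot 2: Stratus pays $3.53 × 730 = $2576.90
Slot 3: Willow pays $3.08 × 720 = $2217.60
Slot 4: Verdant pays $2.96 × 400 = $1184.00
Total = $12279.90

Total revenue: $12279.90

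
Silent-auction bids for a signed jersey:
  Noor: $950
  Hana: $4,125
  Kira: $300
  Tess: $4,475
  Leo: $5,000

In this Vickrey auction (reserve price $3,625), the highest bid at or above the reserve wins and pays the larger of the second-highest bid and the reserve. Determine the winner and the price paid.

Rule: the highest bid at or above the reserve wins and pays the larger of the second-highest bid and the reserve.
Bids in order: 5,000 (Leo) > 4,475 (Tess) > 4,125 (Hana) > 950 (Noor) > 300 (Kira)
Leo has the top bid at or above the reserve ($5,000).
max(second-highest $4,475, reserve $3,625) = $4,475; the reserve does not bind.

Leo pays $4,475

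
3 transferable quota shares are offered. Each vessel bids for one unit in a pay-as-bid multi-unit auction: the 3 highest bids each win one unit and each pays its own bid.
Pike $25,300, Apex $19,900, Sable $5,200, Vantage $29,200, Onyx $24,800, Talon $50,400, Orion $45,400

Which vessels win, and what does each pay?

Talon $50,400, Orion $45,400, Vantage $29,200

Sorting: 50,400 (Talon), 45,400 (Orion), 29,200 (Vantage), 25,300 (Pike), 24,800 (Onyx), …
Top 3: Talon, Orion, Vantage.
Each winner pays its own bid: Talon $50,400, Orion $45,400, Vantage $29,200.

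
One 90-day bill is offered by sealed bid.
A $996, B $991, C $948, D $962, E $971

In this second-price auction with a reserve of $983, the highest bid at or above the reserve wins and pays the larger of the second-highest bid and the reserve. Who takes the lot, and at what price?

A pays $991

Bids in order: 996 (A) > 991 (B) > 971 (E) > 962 (D) > 948 (C)
A has the top bid at or above the reserve ($996).
Second-highest bid $991 exceeds the reserve $983 → payment $991.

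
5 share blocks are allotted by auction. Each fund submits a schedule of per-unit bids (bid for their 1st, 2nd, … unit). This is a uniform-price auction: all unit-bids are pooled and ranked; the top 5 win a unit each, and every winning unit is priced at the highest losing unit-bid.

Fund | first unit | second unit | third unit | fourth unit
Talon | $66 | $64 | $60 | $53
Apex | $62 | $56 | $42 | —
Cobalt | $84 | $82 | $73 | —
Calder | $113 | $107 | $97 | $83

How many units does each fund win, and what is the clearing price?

Merging the schedules and taking the best 5: 113 (Calder-1), 107 (Calder-2), 97 (Calder-3), 84 (Cobalt-1), 83 (Calder-4)
First bid not allocated: $82.
Allocation: Calder 4, Cobalt 1.

Calder 4, Cobalt 1; clearing price $82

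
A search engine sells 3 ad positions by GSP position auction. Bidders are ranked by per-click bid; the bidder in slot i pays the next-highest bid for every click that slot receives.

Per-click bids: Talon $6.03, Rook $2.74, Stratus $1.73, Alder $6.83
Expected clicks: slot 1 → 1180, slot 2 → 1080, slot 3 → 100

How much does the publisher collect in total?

Total revenue: $10247.60

Ranked by bid: $6.83 (Alder) > $6.03 (Talon) > $2.74 (Rook) > $1.73 (Stratus)
Slot 1: Alder pays $6.03 × 1180 = $7115.40
Slot 2: Talon pays $2.74 × 1080 = $2959.20
Slot 3: Rook pays $1.73 × 100 = $173.00
Total = $10247.60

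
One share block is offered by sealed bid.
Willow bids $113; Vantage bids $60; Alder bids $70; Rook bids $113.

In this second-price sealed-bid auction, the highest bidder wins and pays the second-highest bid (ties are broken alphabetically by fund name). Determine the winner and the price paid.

Bids ranked: 113 (Rook) > 113 (Willow) > 70 (Alder) > 60 (Vantage)
Tie at $113 → Rook wins by tie-break.
Rook is highest; pays the second-highest bid, $113.

Rook pays $113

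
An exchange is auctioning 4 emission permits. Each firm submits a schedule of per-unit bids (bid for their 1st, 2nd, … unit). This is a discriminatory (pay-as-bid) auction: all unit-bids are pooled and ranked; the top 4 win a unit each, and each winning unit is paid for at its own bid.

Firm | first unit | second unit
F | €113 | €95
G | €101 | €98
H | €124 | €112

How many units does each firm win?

F 1, G 1, H 2

All unit-bids, highest first — top 4: 124 (H-1), 113 (F-1), 112 (H-2), 101 (G-1)
Next rejected bid: €98 (not a price — pay-as-bid).
Allocation: F 1, G 1, H 2.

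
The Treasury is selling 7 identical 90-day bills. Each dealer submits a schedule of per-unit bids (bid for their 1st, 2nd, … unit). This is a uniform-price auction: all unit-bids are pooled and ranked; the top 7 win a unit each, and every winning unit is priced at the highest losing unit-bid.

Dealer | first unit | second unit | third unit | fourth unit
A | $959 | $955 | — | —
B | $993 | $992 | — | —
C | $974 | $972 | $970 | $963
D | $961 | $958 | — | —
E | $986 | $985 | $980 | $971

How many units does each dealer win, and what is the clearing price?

B 2, C 2, E 3; clearing price $971

All unit-bids, highest first — top 7: 993 (B-1), 992 (B-2), 986 (E-1), 985 (E-2), 980 (E-3), 974 (C-1), 972 (C-2)
The (k+1)-th unit-bid is $971.
Allocation: B 2, C 2, E 3.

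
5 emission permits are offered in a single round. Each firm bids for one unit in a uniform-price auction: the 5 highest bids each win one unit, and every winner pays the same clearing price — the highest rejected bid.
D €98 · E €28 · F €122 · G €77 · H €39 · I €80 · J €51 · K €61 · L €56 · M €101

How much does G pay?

G pays €61

Bids ranked high→low: 122 (F), 101 (M), 98 (D), 80 (I), 77 (G), 61 (K), 56 (L), …
The 5 highest are F, M, D, I, G.
First losing bid is K's €61, which sets the uniform price.
G wins → pays €61.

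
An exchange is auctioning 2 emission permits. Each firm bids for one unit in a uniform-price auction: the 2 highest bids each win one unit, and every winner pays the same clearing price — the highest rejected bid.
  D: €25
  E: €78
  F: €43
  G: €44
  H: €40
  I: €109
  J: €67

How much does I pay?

Sorting: 109 (I), 78 (E), 67 (J), 44 (G), …
The 2 highest are I, E.
First losing bid is J's €67, which sets the uniform price.
I wins → pays €67.

I pays €67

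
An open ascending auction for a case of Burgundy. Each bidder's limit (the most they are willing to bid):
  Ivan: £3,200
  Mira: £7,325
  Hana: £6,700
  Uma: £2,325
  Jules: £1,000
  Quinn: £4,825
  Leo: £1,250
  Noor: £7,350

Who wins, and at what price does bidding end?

Rule: the price rises until one bidder remains; the winner pays the price at which the last rival dropped out.
Limits ranked: 7,350 (Noor) > 7,325 (Mira) > 6,700 (Hana) > 4,825 (Quinn) > 3,200 (Ivan) > 2,325 (Uma) > …
Bidding ends when Mira exits at £7,325; Noor takes it.

Noor wins at £7,325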